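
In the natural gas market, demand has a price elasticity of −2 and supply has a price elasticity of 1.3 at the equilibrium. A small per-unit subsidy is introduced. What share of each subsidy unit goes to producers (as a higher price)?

For a small subsidy around the equilibrium, the benefit split depends on the relative slopes, which at a point are proportional to the elasticities.
Buyer share = εs/(εs + |εd|) = 1.3/(1.3 + 2) = 13/33; seller share = |εd|/(εs + |εd|) = 20/33.
So producers capture 20/33 of the subsidy.

Producer share = 20/33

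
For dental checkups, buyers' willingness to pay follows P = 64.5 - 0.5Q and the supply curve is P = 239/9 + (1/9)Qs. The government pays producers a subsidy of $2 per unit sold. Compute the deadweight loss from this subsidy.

Deadweight loss = 36/11

Pre-subsidy: 64.5 - 0.5Q = 239/9 + (1/9)Q gives Q* = 683/11 and P* = 368/11.
With the subsidy, sellers receive Ps = Pb + 2 for each unit, where Pb is the price buyers pay.
On the curves, Pb = 64.5 - 0.5Q and Ps = 239/9 + (1/9)Q; the wedge Ps − Pb = 2 gives 239/9 + (1/9)Q − (64.5 - 0.5Q) = 2, so Q' = 719/11.
Then Pb = 64.5 − 0.5·(719/11) = 350/11 and Ps = 239/9 + (1/9)·(719/11) = 372/11.
The subsidy expands output by 719/11 − 683/11 = 36/11 past the efficient level; on those units the gap between marginal cost and willingness to pay runs from 0 up to 2.
DWL = ½ × 2 × 36/11 = 36/11.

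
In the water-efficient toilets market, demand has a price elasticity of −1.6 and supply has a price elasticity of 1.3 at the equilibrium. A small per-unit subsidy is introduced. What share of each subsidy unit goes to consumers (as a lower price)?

Consumer share = 13/29

For a small subsidy around the equilibrium, the benefit split depends on the relative slopes, which at a point are proportional to the elasticities.
Buyer share = εs/(εs + |εd|) = 1.3/(1.3 + 1.6) = 13/29; seller share = |εd|/(εs + |εd|) = 16/29.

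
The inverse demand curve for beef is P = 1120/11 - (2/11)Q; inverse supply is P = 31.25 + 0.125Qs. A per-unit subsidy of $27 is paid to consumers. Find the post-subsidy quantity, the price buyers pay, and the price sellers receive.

Pre-subsidy: 1120/11 - (2/11)Q = 31.25 + 0.125Q gives Q* = 230 and P* = 60.
With the rebate, buyers effectively pay Pb = Ps − 27, where Ps is the price sellers receive.
On the curves, Pb = 1120/11 - (2/11)Q and Ps = 31.25 + 0.125Q; the wedge Ps − Pb = 27 gives 31.25 + 0.125Q − (1120/11 - (2/11)Q) = 27, so Q' = 318.
Then Pb = 1120/11 − (2/11)·318 = 44 and Ps = 31.25 + 0.125·318 = 71.

Q' = 318; buyers pay $44; sellers receive $71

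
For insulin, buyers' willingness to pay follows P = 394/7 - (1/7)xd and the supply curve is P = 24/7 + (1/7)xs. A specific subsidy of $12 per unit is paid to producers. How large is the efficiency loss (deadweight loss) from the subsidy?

Deadweight loss = $252

Pre-subsidy: 394/7 - (1/7)x = 24/7 + (1/7)x gives x* = 185 and P* = 209/7.
With the subsidy, sellers receive Ps = Pb + 12 for each unit, where Pb is the price buyers pay.
On the curves, Pb = 394/7 - (1/7)x and Ps = 24/7 + (1/7)x; the wedge Ps − Pb = 12 gives 24/7 + (1/7)x − (394/7 - (1/7)x) = 12, so x' = 227.
Then Pb = 394/7 − (1/7)·227 = 167/7 and Ps = 24/7 + (1/7)·227 = 251/7.
The subsidy expands output by 227 − 185 = 42 past the efficient level; on those units the gap between marginal cost and willingness to pay runs from 0 up to 12.
DWL = ½ × 12 × 42 = 252.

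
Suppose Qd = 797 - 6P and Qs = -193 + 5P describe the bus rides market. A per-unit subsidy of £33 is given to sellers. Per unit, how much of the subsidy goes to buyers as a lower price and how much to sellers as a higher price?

Buyers gain £15 per unit; sellers gain £18 per unit

Pre-subsidy: 797 - 6P = -193 + 5P gives P* = 90, Q* = 257.
With the subsidy, sellers receive Ps = Pb + 33 for each unit, where Pb is the price buyers pay.
Supply in terms of Pb becomes Qs = -193 + 5(Pb + 33) = -28 + 5Pb. Setting this equal to demand: 797 - 6Pb = -28 + 5Pb, so Pb = 75.
Sellers receive Ps = 75 + 33 = 108; Q' = 797 − 6·75 = 347.
Buyers' price falls by P* − Pb = 90 − 75 = 15; sellers' price rises by Ps − P* = 108 − 90 = 18.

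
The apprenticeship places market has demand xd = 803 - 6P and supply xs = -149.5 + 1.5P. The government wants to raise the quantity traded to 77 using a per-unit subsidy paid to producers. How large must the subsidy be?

Required subsidy s = 30 per unit

At x = 77, invert demand for the buyer price: Pb = (803 − 77)/6 = 121; invert supply for the seller price: Ps = (77 − (-149.5))/1.5 = 151.
The subsidy must fill the gap: s = Ps − Pb = 151 − 121 = 30.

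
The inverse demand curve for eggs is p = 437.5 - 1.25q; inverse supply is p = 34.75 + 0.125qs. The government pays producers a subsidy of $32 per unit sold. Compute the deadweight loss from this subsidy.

Pre-subsidy: 437.5 - 1.25q = 34.75 + 0.125q gives q* = 3222/11 and p* = 785/11.
With the subsidy, sellers receive ps = pb + 32 for each unit, where pb is the price buyers pay.
On the curves, pb = 437.5 - 1.25q and ps = 34.75 + 0.125q; the wedge ps − pb = 32 gives 34.75 + 0.125q − (437.5 - 1.25q) = 32, so q' = 3478/11.
Then pb = 437.5 − 1.25·(3478/11) = 465/11 and ps = 34.75 + 0.125·(3478/11) = 817/11.
The subsidy expands output by 3478/11 − 3222/11 = 256/11 past the efficient level; on those units the gap between marginal cost and willingness to pay runs from 0 up to 32.
DWL = ½ × 32 × 256/11 = 4096/11.

Deadweight loss = 4096/11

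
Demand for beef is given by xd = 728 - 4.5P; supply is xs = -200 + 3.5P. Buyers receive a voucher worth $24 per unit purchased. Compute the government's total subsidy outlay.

Government cost = $6078

Pre-subsidy: 728 - 4.5P = -200 + 3.5P gives P* = 116, x* = 206.
With the rebate, buyers effectively pay Pb = Ps − 24, where Ps is the price sellers receive.
Demand in terms of Ps becomes xd = 728 − 4.5(Ps − 24) = 836 - 4.5Ps. Setting this equal to supply: 836 - 4.5Ps = -200 + 3.5Ps, so Ps = 129.5.
Buyers pay Pb = 129.5 − 24 = 105.5; x' = -200 + 3.5·129.5 = 253.25.
Government outlay = subsidy × quantity = 24 × 253.25 = 6078.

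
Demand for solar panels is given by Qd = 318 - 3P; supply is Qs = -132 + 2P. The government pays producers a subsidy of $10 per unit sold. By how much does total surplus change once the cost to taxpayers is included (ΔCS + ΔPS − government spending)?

Pre-subsidy: 318 - 3P = -132 + 2P gives P* = 90, Q* = 48.
With the subsidy, sellers receive Ps = Pb + 10 for each unit, where Pb is the price buyers pay.
Supply in terms of Pb becomes Qs = -132 + 2(Pb + 10) = -112 + 2Pb. Setting this equal to demand: 318 - 3Pb = -112 + 2Pb, so Pb = 86.
Sellers receive Ps = 86 + 10 = 96; Q' = 318 − 3·86 = 60.
ΔCS = ½(48 + 60)(90 − 86) = 216; ΔPS = ½(48 + 60)(96 − 90) = 324.
Government spending = 10 × 60 = 600.
Net change = 216 + 324 − 600 = -60. The loss equals the DWL triangle ½·10·12.

Net change in total surplus = -$60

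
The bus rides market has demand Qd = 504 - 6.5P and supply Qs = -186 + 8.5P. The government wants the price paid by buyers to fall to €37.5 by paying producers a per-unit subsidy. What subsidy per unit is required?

At a buyer price of 37.5, quantity demanded is 504 − 6.5·37.5 = 260.25.
Sellers supply 260.25 only when they receive Ps with -186 + 8.5·Ps = 260.25, i.e. Ps = 52.5.
s = Ps − Pb = 52.5 − 37.5 = 15.

Required subsidy s = €15 per unit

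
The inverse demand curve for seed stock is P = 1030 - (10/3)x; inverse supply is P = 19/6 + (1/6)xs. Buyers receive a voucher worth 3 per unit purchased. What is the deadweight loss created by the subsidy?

Pre-subsidy: 1030 - (10/3)x = 19/6 + (1/6)x gives x* = 6161/21 and P* = 3280/63.
With the rebate, buyers effectively pay Pb = Ps − 3, where Ps is the price sellers receive.
On the curves, Pb = 1030 - (10/3)x and Ps = 19/6 + (1/6)x; the wedge Ps − Pb = 3 gives 19/6 + (1/6)x − (1030 - (10/3)x) = 3, so x' = 6179/21.
Then Pb = 1030 − (10/3)·(6179/21) = 3100/63 and Ps = 19/6 + (1/6)·(6179/21) = 3289/63.
The subsidy expands output by 6179/21 − 6161/21 = 6/7 past the efficient level; on those units the gap between marginal cost and willingness to pay runs from 0 up to 3.
DWL = ½ × 3 × 6/7 = 9/7.

Deadweight loss = 9/7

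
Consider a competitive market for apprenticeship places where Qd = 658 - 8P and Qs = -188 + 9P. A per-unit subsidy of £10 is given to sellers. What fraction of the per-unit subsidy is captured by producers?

Pre-subsidy: 658 - 8P = -188 + 9P gives P* = 846/17, Q* = 4418/17.
With the subsidy, sellers receive Ps = Pb + 10 for each unit, where Pb is the price buyers pay.
Supply in terms of Pb becomes Qs = -188 + 9(Pb + 10) = -98 + 9Pb. Setting this equal to demand: 658 - 8Pb = -98 + 9Pb, so Pb = 756/17.
Sellers receive Ps = 756/17 + 10 = 926/17; Q' = 658 − 8·(756/17) = 5138/17.
Buyers' price falls by P* − Pb = 846/17 − 756/17 = 90/17; sellers' price rises by Ps − P* = 926/17 − 846/17 = 80/17.
So producers capture (80/17)/10 = 8/17 of each unit of subsidy.

Producer share = 8/17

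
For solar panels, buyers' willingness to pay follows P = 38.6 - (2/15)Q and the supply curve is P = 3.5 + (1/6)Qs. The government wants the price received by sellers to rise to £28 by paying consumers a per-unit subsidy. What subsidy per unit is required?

Required subsidy s = £9 per unit

At a seller price of 28, quantity supplied is -21 + 6·28 = 147.
Buyers absorb 147 only when they pay Pb = 38.6 − (2/15)·147 = 19.
s = Ps − Pb = 28 − 19 = 9.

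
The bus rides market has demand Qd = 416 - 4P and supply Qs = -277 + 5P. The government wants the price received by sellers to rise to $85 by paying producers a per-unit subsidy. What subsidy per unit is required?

At a seller price of 85, quantity supplied is -277 + 5·85 = 148.
Buyers absorb 148 only when they pay Pb with 416 − 4·Pb = 148, i.e. Pb = 67.
s = Ps − Pb = 85 − 67 = 18.

Required subsidy s = $18 per unit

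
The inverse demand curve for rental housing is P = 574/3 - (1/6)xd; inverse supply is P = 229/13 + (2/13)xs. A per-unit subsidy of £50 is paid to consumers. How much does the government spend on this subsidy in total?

Government cost = £34900

Pre-subsidy: 574/3 - (1/6)x = 229/13 + (2/13)x gives x* = 542 and P* = 101.
With the rebate, buyers effectively pay Pb = Ps − 50, where Ps is the price sellers receive.
On the curves, Pb = 574/3 - (1/6)x and Ps = 229/13 + (2/13)x; the wedge Ps − Pb = 50 gives 229/13 + (2/13)x − (574/3 - (1/6)x) = 50, so x' = 698.
Then Pb = 574/3 − (1/6)·698 = 75 and Ps = 229/13 + (2/13)·698 = 125.
Government outlay = subsidy × quantity = 50 × 698 = 34900.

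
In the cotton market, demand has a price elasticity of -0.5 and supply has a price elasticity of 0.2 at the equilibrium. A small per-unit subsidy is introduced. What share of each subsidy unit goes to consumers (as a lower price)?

For a small subsidy around the equilibrium, the benefit split depends on the relative slopes, which at a point are proportional to the elasticities.
Buyer share = εs/(εs + |εd|) = 0.2/(0.2 + 0.5) = 2/7; seller share = |εd|/(εs + |εd|) = 5/7.

Consumer share = 2/7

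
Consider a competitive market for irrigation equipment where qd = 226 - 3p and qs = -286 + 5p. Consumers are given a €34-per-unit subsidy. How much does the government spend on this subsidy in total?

Government cost = €3323.5

Pre-subsidy: 226 - 3p = -286 + 5p gives p* = 64, q* = 34.
With the rebate, buyers effectively pay pb = ps − 34, where ps is the price sellers receive.
Demand in terms of ps becomes qd = 226 − 3(ps − 34) = 328 - 3ps. Setting this equal to supply: 328 - 3ps = -286 + 5ps, so ps = 76.75.
Buyers pay pb = 76.75 − 34 = 42.75; q' = -286 + 5·76.75 = 97.75.
Government outlay = subsidy × quantity = 34 × 97.75 = 3323.5.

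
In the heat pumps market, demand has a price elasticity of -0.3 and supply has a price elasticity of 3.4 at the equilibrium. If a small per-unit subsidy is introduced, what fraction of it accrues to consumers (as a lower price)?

Consumer share = 34/37

For a small subsidy around the equilibrium, the benefit split depends on the relative slopes, which at a point are proportional to the elasticities.
Buyer share = εs/(εs + |εd|) = 3.4/(3.4 + 0.3) = 34/37; seller share = |εd|/(εs + |εd|) = 3/37.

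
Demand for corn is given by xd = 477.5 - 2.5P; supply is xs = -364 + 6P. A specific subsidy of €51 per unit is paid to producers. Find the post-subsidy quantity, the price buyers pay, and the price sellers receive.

Pre-subsidy: 477.5 - 2.5P = -364 + 6P gives P* = 99, x* = 230.
With the subsidy, sellers receive Ps = Pb + 51 for each unit, where Pb is the price buyers pay.
Supply in terms of Pb becomes xs = -364 + 6(Pb + 51) = -58 + 6Pb. Setting this equal to demand: 477.5 - 2.5Pb = -58 + 6Pb, so Pb = 63.
Sellers receive Ps = 63 + 51 = 114; x' = 477.5 − 2.5·63 = 320.

x' = 320; buyers pay €63; sellers receive €114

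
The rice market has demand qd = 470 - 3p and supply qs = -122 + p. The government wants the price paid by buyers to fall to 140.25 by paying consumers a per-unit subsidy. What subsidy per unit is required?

Required subsidy s = 31 per unit

At a buyer price of 140.25, quantity demanded is 470 − 3·140.25 = 49.25.
Sellers supply 49.25 only when they receive ps with -122 + 1·ps = 49.25, i.e. ps = 171.25.
s = ps − pb = 171.25 − 140.25 = 31.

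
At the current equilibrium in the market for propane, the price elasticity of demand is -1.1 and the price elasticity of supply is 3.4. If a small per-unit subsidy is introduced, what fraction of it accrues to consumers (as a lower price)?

Consumer share = 34/45

For a small subsidy around the equilibrium, the benefit split depends on the relative slopes, which at a point are proportional to the elasticities.
Buyer share = εs/(εs + |εd|) = 3.4/(3.4 + 1.1) = 34/45; seller share = |εd|/(εs + |εd|) = 11/45.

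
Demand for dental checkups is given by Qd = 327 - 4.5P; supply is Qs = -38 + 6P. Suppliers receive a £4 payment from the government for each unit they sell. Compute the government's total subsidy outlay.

Government cost = 5064/7

Pre-subsidy: 327 - 4.5P = -38 + 6P gives P* = 730/21, Q* = 1194/7.
With the subsidy, sellers receive Ps = Pb + 4 for each unit, where Pb is the price buyers pay.
Supply in terms of Pb becomes Qs = -38 + 6(Pb + 4) = -14 + 6Pb. Setting this equal to demand: 327 - 4.5Pb = -14 + 6Pb, so Pb = 682/21.
Sellers receive Ps = 682/21 + 4 = 766/21; Q' = 327 − 4.5·(682/21) = 1266/7.
Government outlay = subsidy × quantity = 4 × 1266/7 = 5064/7.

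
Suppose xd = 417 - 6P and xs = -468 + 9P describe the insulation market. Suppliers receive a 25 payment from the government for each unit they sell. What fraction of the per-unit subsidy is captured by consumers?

Pre-subsidy: 417 - 6P = -468 + 9P gives P* = 59, x* = 63.
With the subsidy, sellers receive Ps = Pb + 25 for each unit, where Pb is the price buyers pay.
Supply in terms of Pb becomes xs = -468 + 9(Pb + 25) = -243 + 9Pb. Setting this equal to demand: 417 - 6Pb = -243 + 9Pb, so Pb = 44.
Sellers receive Ps = 44 + 25 = 69; x' = 417 − 6·44 = 153.
Buyers' price falls by P* − Pb = 59 − 44 = 15; sellers' price rises by Ps − P* = 69 − 59 = 10.
So consumers capture 15/25 = 0.6 of each unit of subsidy.

Consumer share = 0.6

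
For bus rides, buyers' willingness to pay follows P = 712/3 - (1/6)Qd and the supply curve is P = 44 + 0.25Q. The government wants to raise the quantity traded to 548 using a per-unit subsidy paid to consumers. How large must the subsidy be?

At Q = 548, from the demand curve buyers pay Pb = 712/3 − (1/6)·548 = 146; from the supply curve sellers need Ps = 44 + 0.25·548 = 181.
The subsidy must fill the gap: s = Ps − Pb = 181 − 146 = 35.

Required subsidy s = 35 per unit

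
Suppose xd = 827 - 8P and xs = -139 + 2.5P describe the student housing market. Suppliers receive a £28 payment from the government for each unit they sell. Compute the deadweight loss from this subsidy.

Deadweight loss = 2240/3

Pre-subsidy: 827 - 8P = -139 + 2.5P gives P* = 92, x* = 91.
With the subsidy, sellers receive Ps = Pb + 28 for each unit, where Pb is the price buyers pay.
Supply in terms of Pb becomes xs = -139 + 2.5(Pb + 28) = -69 + 2.5Pb. Setting this equal to demand: 827 - 8Pb = -69 + 2.5Pb, so Pb = 256/3.
Sellers receive Ps = 256/3 + 28 = 340/3; x' = 827 − 8·(256/3) = 433/3.
The subsidy expands output by 433/3 − 91 = 160/3 past the efficient level; on those units the gap between marginal cost and willingness to pay runs from 0 up to 28.
DWL = ½ × 28 × 160/3 = 2240/3.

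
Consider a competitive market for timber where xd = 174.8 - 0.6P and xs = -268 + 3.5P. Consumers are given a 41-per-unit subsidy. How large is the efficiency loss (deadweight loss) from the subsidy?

Deadweight loss = 430.5

Pre-subsidy: 174.8 - 0.6P = -268 + 3.5P gives P* = 108, x* = 110.
With the rebate, buyers effectively pay Pb = Ps − 41, where Ps is the price sellers receive.
Demand in terms of Ps becomes xd = 174.8 − 0.6(Ps − 41) = 199.4 - 0.6Ps. Setting this equal to supply: 199.4 - 0.6Ps = -268 + 3.5Ps, so Ps = 114.
Buyers pay Pb = 114 − 41 = 73; x' = -268 + 3.5·114 = 131.
The subsidy expands output by 131 − 110 = 21 past the efficient level; on those units the gap between marginal cost and willingness to pay runs from 0 up to 41.
DWL = ½ × 41 × 21 = 430.5.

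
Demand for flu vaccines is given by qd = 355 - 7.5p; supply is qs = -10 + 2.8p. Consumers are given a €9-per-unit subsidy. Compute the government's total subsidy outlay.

Pre-subsidy: 355 - 7.5p = -10 + 2.8p gives p* = 3650/103, q* = 9190/103.
With the rebate, buyers effectively pay pb = ps − 9, where ps is the price sellers receive.
Demand in terms of ps becomes qd = 355 − 7.5(ps − 9) = 422.5 - 7.5ps. Setting this equal to supply: 422.5 - 7.5ps = -10 + 2.8ps, so ps = 4325/103.
Buyers pay pb = 4325/103 − 9 = 3398/103; q' = -10 + 2.8·(4325/103) = 11080/103.
Government outlay = subsidy × quantity = 9 × 11080/103 = 99720/103.

Government cost = 99720/103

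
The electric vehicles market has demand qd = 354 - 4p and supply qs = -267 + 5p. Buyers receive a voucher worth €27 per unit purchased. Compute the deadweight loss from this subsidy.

Pre-subsidy: 354 - 4p = -267 + 5p gives p* = 69, q* = 78.
With the rebate, buyers effectively pay pb = ps − 27, where ps is the price sellers receive.
Demand in terms of ps becomes qd = 354 − 4(ps − 27) = 462 - 4ps. Setting this equal to supply: 462 - 4ps = -267 + 5ps, so ps = 81.
Buyers pay pb = 81 − 27 = 54; q' = -267 + 5·81 = 138.
The subsidy expands output by 138 − 78 = 60 past the efficient level; on those units the gap between marginal cost and willingness to pay runs from 0 up to 27.
DWL = ½ × 27 × 60 = 810.

Deadweight loss = €810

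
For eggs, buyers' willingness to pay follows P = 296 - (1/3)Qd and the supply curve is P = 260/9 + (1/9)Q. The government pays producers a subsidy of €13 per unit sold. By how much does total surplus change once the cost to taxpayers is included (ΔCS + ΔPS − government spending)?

Pre-subsidy: 296 - (1/3)Q = 260/9 + (1/9)Q gives Q* = 601 and P* = 287/3.
With the subsidy, sellers receive Ps = Pb + 13 for each unit, where Pb is the price buyers pay.
On the curves, Pb = 296 - (1/3)Q and Ps = 260/9 + (1/9)Q; the wedge Ps − Pb = 13 gives 260/9 + (1/9)Q − (296 - (1/3)Q) = 13, so Q' = 630.25.
Then Pb = 296 − (1/3)·630.25 = 1031/12 and Ps = 260/9 + (1/9)·630.25 = 1187/12.
ΔCS = ½(601 + 630.25)(287/3 − 1031/12) = 6002.34375; ΔPS = ½(601 + 630.25)(1187/12 − 287/3) = 2000.78125.
Government spending = 13 × 630.25 = 8193.25.
Net change = 6002.34375 + 2000.78125 − 8193.25 = -190.125. The loss equals the DWL triangle ½·13·29.25.

Net change in total surplus = -€190.125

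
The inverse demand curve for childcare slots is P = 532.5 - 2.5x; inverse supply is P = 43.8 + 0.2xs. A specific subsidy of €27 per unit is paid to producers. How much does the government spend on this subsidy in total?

Pre-subsidy: 532.5 - 2.5x = 43.8 + 0.2x gives x* = 181 and P* = 80.
With the subsidy, sellers receive Ps = Pb + 27 for each unit, where Pb is the price buyers pay.
On the curves, Pb = 532.5 - 2.5x and Ps = 43.8 + 0.2x; the wedge Ps − Pb = 27 gives 43.8 + 0.2x − (532.5 - 2.5x) = 27, so x' = 191.
Then Pb = 532.5 − 2.5·191 = 55 and Ps = 43.8 + 0.2·191 = 82.
Government outlay = subsidy × quantity = 27 × 191 = 5157.

Government cost = €5157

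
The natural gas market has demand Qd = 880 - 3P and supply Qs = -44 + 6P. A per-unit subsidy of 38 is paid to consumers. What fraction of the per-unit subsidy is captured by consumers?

Pre-subsidy: 880 - 3P = -44 + 6P gives P* = 308/3, Q* = 572.
With the rebate, buyers effectively pay Pb = Ps − 38, where Ps is the price sellers receive.
Demand in terms of Ps becomes Qd = 880 − 3(Ps − 38) = 994 - 3Ps. Setting this equal to supply: 994 - 3Ps = -44 + 6Ps, so Ps = 346/3.
Buyers pay Pb = 346/3 − 38 = 232/3; Q' = -44 + 6·(346/3) = 648.
Buyers' price falls by P* − Pb = 308/3 − 232/3 = 76/3; sellers' price rises by Ps − P* = 346/3 − 308/3 = 38/3.
So consumers capture (76/3)/38 = 2/3 of each unit of subsidy.

Consumer share = 2/3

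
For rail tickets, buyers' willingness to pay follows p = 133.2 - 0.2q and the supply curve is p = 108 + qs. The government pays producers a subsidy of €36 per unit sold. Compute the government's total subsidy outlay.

Government cost = €1836

Pre-subsidy: 133.2 - 0.2q = 108 + q gives q* = 21 and p* = 129.
With the subsidy, sellers receive ps = pb + 36 for each unit, where pb is the price buyers pay.
On the curves, pb = 133.2 - 0.2q and ps = 108 + q; the wedge ps − pb = 36 gives 108 + q − (133.2 - 0.2q) = 36, so q' = 51.
Then pb = 133.2 − 0.2·51 = 123 and ps = 108 + 1·51 = 159.
Government outlay = subsidy × quantity = 36 × 51 = 1836.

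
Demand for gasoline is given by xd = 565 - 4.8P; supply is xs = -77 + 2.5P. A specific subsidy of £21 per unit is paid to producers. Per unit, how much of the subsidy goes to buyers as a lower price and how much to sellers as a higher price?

Pre-subsidy: 565 - 4.8P = -77 + 2.5P gives P* = 6420/73, x* = 10429/73.
With the subsidy, sellers receive Ps = Pb + 21 for each unit, where Pb is the price buyers pay.
Supply in terms of Pb becomes xs = -77 + 2.5(Pb + 21) = -24.5 + 2.5Pb. Setting this equal to demand: 565 - 4.8Pb = -24.5 + 2.5Pb, so Pb = 5895/73.
Sellers receive Ps = 5895/73 + 21 = 7428/73; x' = 565 − 4.8·(5895/73) = 12949/73.
Buyers' price falls by P* − Pb = 6420/73 − 5895/73 = 525/73; sellers' price rises by Ps − P* = 7428/73 − 6420/73 = 1008/73.

Buyers gain 525/73 per unit; sellers gain 1008/73 per unit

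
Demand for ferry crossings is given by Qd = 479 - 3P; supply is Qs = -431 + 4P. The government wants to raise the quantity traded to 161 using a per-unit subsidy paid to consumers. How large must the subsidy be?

Required subsidy s = 42 per unit

At Q = 161, invert demand for the buyer price: Pb = (479 − 161)/3 = 106; invert supply for the seller price: Ps = (161 − (-431))/4 = 148.
The subsidy must fill the gap: s = Ps − Pb = 148 − 106 = 42.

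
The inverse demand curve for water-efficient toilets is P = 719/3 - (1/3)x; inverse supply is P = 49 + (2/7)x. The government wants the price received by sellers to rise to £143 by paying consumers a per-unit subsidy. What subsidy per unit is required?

Required subsidy s = £13 per unit

At a seller price of 143, quantity supplied is -171.5 + 3.5·143 = 329.
Buyers absorb 329 only when they pay Pb = 719/3 − (1/3)·329 = 130.
s = Ps − Pb = 143 − 130 = 13.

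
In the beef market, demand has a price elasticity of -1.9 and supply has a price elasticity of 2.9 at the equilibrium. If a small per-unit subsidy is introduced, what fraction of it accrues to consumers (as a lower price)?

Consumer share = 29/48

For a small subsidy around the equilibrium, the benefit split depends on the relative slopes, which at a point are proportional to the elasticities.
Buyer share = εs/(εs + |εd|) = 2.9/(2.9 + 1.9) = 29/48; seller share = |εd|/(εs + |εd|) = 19/48.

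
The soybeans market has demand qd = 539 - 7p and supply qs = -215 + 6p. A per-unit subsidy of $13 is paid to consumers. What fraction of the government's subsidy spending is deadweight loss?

Pre-subsidy: 539 - 7p = -215 + 6p gives p* = 58, q* = 133.
With the rebate, buyers effectively pay pb = ps − 13, where ps is the price sellers receive.
Demand in terms of ps becomes qd = 539 − 7(ps − 13) = 630 - 7ps. Setting this equal to supply: 630 - 7ps = -215 + 6ps, so ps = 65.
Buyers pay pb = 65 − 13 = 52; q' = -215 + 6·65 = 175.
ΔCS = ½(133 + 175)(58 − 52) = 924; ΔPS = ½(133 + 175)(65 − 58) = 1078.
Government spending = 13 × 175 = 2275.
DWL = ½ × 13 × (175 − 133) = 273; fraction = 273 / 2275 = 0.12.

DWL / government spending = 0.12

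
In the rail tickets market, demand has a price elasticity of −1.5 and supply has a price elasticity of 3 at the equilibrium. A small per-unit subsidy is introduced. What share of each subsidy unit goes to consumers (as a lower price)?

For a small subsidy around the equilibrium, the benefit split depends on the relative slopes, which at a point are proportional to the elasticities.
Buyer share = εs/(εs + |εd|) = 3/(3 + 1.5) = 2/3; seller share = |εd|/(εs + |εd|) = 1/3.

Consumer share = 2/3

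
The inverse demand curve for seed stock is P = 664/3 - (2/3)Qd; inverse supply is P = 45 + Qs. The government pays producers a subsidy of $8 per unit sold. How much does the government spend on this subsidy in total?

Government cost = $884.8

Pre-subsidy: 664/3 - (2/3)Q = 45 + Q gives Q* = 105.8 and P* = 150.8.
With the subsidy, sellers receive Ps = Pb + 8 for each unit, where Pb is the price buyers pay.
On the curves, Pb = 664/3 - (2/3)Q and Ps = 45 + Q; the wedge Ps − Pb = 8 gives 45 + Q − (664/3 - (2/3)Q) = 8, so Q' = 110.6.
Then Pb = 664/3 − (2/3)·110.6 = 147.6 and Ps = 45 + 1·110.6 = 155.6.
Government outlay = subsidy × quantity = 8 × 110.6 = 884.8.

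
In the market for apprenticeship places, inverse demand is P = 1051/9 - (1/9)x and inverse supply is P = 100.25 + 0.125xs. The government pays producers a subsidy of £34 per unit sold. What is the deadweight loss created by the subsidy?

Deadweight loss = £2448

Pre-subsidy: 1051/9 - (1/9)x = 100.25 + 0.125x gives x* = 70 and P* = 109.
With the subsidy, sellers receive Ps = Pb + 34 for each unit, where Pb is the price buyers pay.
On the curves, Pb = 1051/9 - (1/9)x and Ps = 100.25 + 0.125x; the wedge Ps − Pb = 34 gives 100.25 + 0.125x − (1051/9 - (1/9)x) = 34, so x' = 214.
Then Pb = 1051/9 − (1/9)·214 = 93 and Ps = 100.25 + 0.125·214 = 127.
The subsidy expands output by 214 − 70 = 144 past the efficient level; on those units the gap between marginal cost and willingness to pay runs from 0 up to 34.
DWL = ½ × 34 × 144 = 2448.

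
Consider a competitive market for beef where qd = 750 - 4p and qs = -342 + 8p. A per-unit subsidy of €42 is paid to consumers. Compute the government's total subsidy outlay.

Pre-subsidy: 750 - 4p = -342 + 8p gives p* = 91, q* = 386.
With the rebate, buyers effectively pay pb = ps − 42, where ps is the price sellers receive.
Demand in terms of ps becomes qd = 750 − 4(ps − 42) = 918 - 4ps. Setting this equal to supply: 918 - 4ps = -342 + 8ps, so ps = 105.
Buyers pay pb = 105 − 42 = 63; q' = -342 + 8·105 = 498.
Government outlay = subsidy × quantity = 42 × 498 = 20916.

Government cost = €20916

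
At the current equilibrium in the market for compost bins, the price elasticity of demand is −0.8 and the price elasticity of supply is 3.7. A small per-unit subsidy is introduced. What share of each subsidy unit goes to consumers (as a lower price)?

For a small subsidy around the equilibrium, the benefit split depends on the relative slopes, which at a point are proportional to the elasticities.
Buyer share = εs/(εs + |εd|) = 3.7/(3.7 + 0.8) = 37/45; seller share = |εd|/(εs + |εd|) = 8/45.

Consumer share = 37/45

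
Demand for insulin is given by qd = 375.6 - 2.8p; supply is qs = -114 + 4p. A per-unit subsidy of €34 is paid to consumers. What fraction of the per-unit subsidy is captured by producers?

Pre-subsidy: 375.6 - 2.8p = -114 + 4p gives p* = 72, q* = 174.
With the rebate, buyers effectively pay pb = ps − 34, where ps is the price sellers receive.
Demand in terms of ps becomes qd = 375.6 − 2.8(ps − 34) = 470.8 - 2.8ps. Setting this equal to supply: 470.8 - 2.8ps = -114 + 4ps, so ps = 86.
Buyers pay pb = 86 − 34 = 52; q' = -114 + 4·86 = 230.
Buyers' price falls by p* − pb = 72 − 52 = 20; sellers' price rises by ps − p* = 86 − 72 = 14.
So producers capture 14/34 = 7/17 of each unit of subsidy.

Producer share = 7/17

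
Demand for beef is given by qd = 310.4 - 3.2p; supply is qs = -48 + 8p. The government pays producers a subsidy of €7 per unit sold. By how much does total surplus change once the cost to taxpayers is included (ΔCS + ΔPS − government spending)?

Net change in total surplus = -€56

Pre-subsidy: 310.4 - 3.2p = -48 + 8p gives p* = 32, q* = 208.
With the subsidy, sellers receive ps = pb + 7 for each unit, where pb is the price buyers pay.
Supply in terms of pb becomes qs = -48 + 8(pb + 7) = 8 + 8pb. Setting this equal to demand: 310.4 - 3.2pb = 8 + 8pb, so pb = 27.
Sellers receive ps = 27 + 7 = 34; q' = 310.4 − 3.2·27 = 224.
ΔCS = ½(208 + 224)(32 − 27) = 1080; ΔPS = ½(208 + 224)(34 − 32) = 432.
Government spending = 7 × 224 = 1568.
Net change = 1080 + 432 − 1568 = -56. The loss equals the DWL triangle ½·7·16.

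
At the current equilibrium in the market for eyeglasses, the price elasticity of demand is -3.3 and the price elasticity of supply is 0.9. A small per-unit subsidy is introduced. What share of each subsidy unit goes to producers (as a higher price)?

Producer share = 11/14

For a small subsidy around the equilibrium, the benefit split depends on the relative slopes, which at a point are proportional to the elasticities.
Buyer share = εs/(εs + |εd|) = 0.9/(0.9 + 3.3) = 3/14; seller share = |εd|/(εs + |εd|) = 11/14.
So producers capture 11/14 of the subsidy.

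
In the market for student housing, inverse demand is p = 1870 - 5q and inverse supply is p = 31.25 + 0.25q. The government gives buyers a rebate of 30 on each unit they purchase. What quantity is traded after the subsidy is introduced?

Pre-subsidy: 1870 - 5q = 31.25 + 0.25q gives q* = 7355/21 and p* = 2495/21.
With the rebate, buyers effectively pay pb = ps − 30, where ps is the price sellers receive.
On the curves, pb = 1870 - 5q and ps = 31.25 + 0.25q; the wedge ps − pb = 30 gives 31.25 + 0.25q − (1870 - 5q) = 30, so q' = 7475/21.
Then pb = 1870 − 5·(7475/21) = 1895/21 and ps = 31.25 + 0.25·(7475/21) = 2525/21.

q' = 7475/21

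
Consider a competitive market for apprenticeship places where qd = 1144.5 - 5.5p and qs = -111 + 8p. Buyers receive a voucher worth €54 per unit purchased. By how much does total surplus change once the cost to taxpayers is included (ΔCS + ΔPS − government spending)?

Pre-subsidy: 1144.5 - 5.5p = -111 + 8p gives p* = 93, q* = 633.
With the rebate, buyers effectively pay pb = ps − 54, where ps is the price sellers receive.
Demand in terms of ps becomes qd = 1144.5 − 5.5(ps − 54) = 1441.5 - 5.5ps. Setting this equal to supply: 1441.5 - 5.5ps = -111 + 8ps, so ps = 115.
Buyers pay pb = 115 − 54 = 61; q' = -111 + 8·115 = 809.
ΔCS = ½(633 + 809)(93 − 61) = 23072; ΔPS = ½(633 + 809)(115 − 93) = 15862.
Government spending = 54 × 809 = 43686.
Net change = 23072 + 15862 − 43686 = -4752. The loss equals the DWL triangle ½·54·176.

Net change in total surplus = -€4752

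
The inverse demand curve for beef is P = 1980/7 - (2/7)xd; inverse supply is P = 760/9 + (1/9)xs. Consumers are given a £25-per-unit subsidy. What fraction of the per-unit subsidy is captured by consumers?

Consumer share = 0.72

Pre-subsidy: 1980/7 - (2/7)x = 760/9 + (1/9)x gives x* = 500 and P* = 140.
With the rebate, buyers effectively pay Pb = Ps − 25, where Ps is the price sellers receive.
On the curves, Pb = 1980/7 - (2/7)x and Ps = 760/9 + (1/9)x; the wedge Ps − Pb = 25 gives 760/9 + (1/9)x − (1980/7 - (2/7)x) = 25, so x' = 563.
Then Pb = 1980/7 − (2/7)·563 = 122 and Ps = 760/9 + (1/9)·563 = 147.
Buyers' price falls by P* − Pb = 140 − 122 = 18; sellers' price rises by Ps − P* = 147 − 140 = 7.
So consumers capture 18/25 = 0.72 of each unit of subsidy.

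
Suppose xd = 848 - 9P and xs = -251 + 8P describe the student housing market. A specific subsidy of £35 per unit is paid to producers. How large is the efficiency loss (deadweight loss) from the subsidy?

Pre-subsidy: 848 - 9P = -251 + 8P gives P* = 1099/17, x* = 4525/17.
With the subsidy, sellers receive Ps = Pb + 35 for each unit, where Pb is the price buyers pay.
Supply in terms of Pb becomes xs = -251 + 8(Pb + 35) = 29 + 8Pb. Setting this equal to demand: 848 - 9Pb = 29 + 8Pb, so Pb = 819/17.
Sellers receive Ps = 819/17 + 35 = 1414/17; x' = 848 − 9·(819/17) = 7045/17.
The subsidy expands output by 7045/17 − 4525/17 = 2520/17 past the efficient level; on those units the gap between marginal cost and willingness to pay runs from 0 up to 35.
DWL = ½ × 35 × 2520/17 = 44100/17.

Deadweight loss = 44100/17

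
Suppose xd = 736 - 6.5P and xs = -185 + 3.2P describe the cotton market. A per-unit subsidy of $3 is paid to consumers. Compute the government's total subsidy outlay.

Pre-subsidy: 736 - 6.5P = -185 + 3.2P gives P* = 9210/97, x* = 11527/97.
With the rebate, buyers effectively pay Pb = Ps − 3, where Ps is the price sellers receive.
Demand in terms of Ps becomes xd = 736 − 6.5(Ps − 3) = 755.5 - 6.5Ps. Setting this equal to supply: 755.5 - 6.5Ps = -185 + 3.2Ps, so Ps = 9405/97.
Buyers pay Pb = 9405/97 − 3 = 9114/97; x' = -185 + 3.2·(9405/97) = 12151/97.
Government outlay = subsidy × quantity = 3 × 12151/97 = 36453/97.

Government cost = 36453/97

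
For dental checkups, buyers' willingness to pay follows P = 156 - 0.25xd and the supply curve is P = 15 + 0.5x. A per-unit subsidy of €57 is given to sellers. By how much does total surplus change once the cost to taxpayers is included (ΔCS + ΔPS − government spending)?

Net change in total surplus = -€2166

Pre-subsidy: 156 - 0.25x = 15 + 0.5x gives x* = 188 and P* = 109.
With the subsidy, sellers receive Ps = Pb + 57 for each unit, where Pb is the price buyers pay.
On the curves, Pb = 156 - 0.25x and Ps = 15 + 0.5x; the wedge Ps − Pb = 57 gives 15 + 0.5x − (156 - 0.25x) = 57, so x' = 264.
Then Pb = 156 − 0.25·264 = 90 and Ps = 15 + 0.5·264 = 147.
ΔCS = ½(188 + 264)(109 − 90) = 4294; ΔPS = ½(188 + 264)(147 − 109) = 8588.
Government spending = 57 × 264 = 15048.
Net change = 4294 + 8588 − 15048 = -2166. The loss equals the DWL triangle ½·57·76.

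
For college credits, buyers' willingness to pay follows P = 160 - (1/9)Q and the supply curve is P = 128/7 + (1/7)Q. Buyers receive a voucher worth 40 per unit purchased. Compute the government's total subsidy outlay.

Pre-subsidy: 160 - (1/9)Q = 128/7 + (1/7)Q gives Q* = 558 and P* = 98.
With the rebate, buyers effectively pay Pb = Ps − 40, where Ps is the price sellers receive.
On the curves, Pb = 160 - (1/9)Q and Ps = 128/7 + (1/7)Q; the wedge Ps − Pb = 40 gives 128/7 + (1/7)Q − (160 - (1/9)Q) = 40, so Q' = 715.5.
Then Pb = 160 − (1/9)·715.5 = 80.5 and Ps = 128/7 + (1/7)·715.5 = 120.5.
Government outlay = subsidy × quantity = 40 × 715.5 = 28620.

Government cost = 28620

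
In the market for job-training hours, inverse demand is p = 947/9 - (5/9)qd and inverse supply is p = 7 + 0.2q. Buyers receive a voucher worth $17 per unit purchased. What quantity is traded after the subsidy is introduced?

Pre-subsidy: 947/9 - (5/9)q = 7 + 0.2q gives q* = 130 and p* = 33.
With the rebate, buyers effectively pay pb = ps − 17, where ps is the price sellers receive.
On the curves, pb = 947/9 - (5/9)q and ps = 7 + 0.2q; the wedge ps − pb = 17 gives 7 + 0.2q − (947/9 - (5/9)q) = 17, so q' = 152.5.
Then pb = 947/9 − (5/9)·152.5 = 20.5 and ps = 7 + 0.2·152.5 = 37.5.

q' = 152.5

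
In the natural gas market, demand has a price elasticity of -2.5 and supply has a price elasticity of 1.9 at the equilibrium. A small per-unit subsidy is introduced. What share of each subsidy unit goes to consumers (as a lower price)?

Consumer share = 19/44

For a small subsidy around the equilibrium, the benefit split depends on the relative slopes, which at a point are proportional to the elasticities.
Buyer share = εs/(εs + |εd|) = 1.9/(1.9 + 2.5) = 19/44; seller share = |εd|/(εs + |εd|) = 25/44.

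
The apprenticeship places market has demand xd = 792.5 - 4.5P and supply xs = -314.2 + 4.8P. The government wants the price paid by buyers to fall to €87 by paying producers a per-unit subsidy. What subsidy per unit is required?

Required subsidy s = €62 per unit

At a buyer price of 87, quantity demanded is 792.5 − 4.5·87 = 401.
Sellers supply 401 only when they receive Ps with -314.2 + 4.8·Ps = 401, i.e. Ps = 149.
s = Ps − Pb = 149 − 87 = 62.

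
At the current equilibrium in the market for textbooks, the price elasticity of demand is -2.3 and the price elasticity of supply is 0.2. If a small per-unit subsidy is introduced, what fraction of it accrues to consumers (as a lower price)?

Consumer share = 0.08

For a small subsidy around the equilibrium, the benefit split depends on the relative slopes, which at a point are proportional to the elasticities.
Buyer share = εs/(εs + |εd|) = 0.2/(0.2 + 2.3) = 0.08; seller share = |εd|/(εs + |εd|) = 0.92.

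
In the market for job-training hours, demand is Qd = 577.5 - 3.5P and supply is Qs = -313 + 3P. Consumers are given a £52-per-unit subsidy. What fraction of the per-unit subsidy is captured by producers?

Pre-subsidy: 577.5 - 3.5P = -313 + 3P gives P* = 137, Q* = 98.
With the rebate, buyers effectively pay Pb = Ps − 52, where Ps is the price sellers receive.
Demand in terms of Ps becomes Qd = 577.5 − 3.5(Ps − 52) = 759.5 - 3.5Ps. Setting this equal to supply: 759.5 - 3.5Ps = -313 + 3Ps, so Ps = 165.
Buyers pay Pb = 165 − 52 = 113; Q' = -313 + 3·165 = 182.
Buyers' price falls by P* − Pb = 137 − 113 = 24; sellers' price rises by Ps − P* = 165 − 137 = 28.
So producers capture 28/52 = 7/13 of each unit of subsidy.

Producer share = 7/13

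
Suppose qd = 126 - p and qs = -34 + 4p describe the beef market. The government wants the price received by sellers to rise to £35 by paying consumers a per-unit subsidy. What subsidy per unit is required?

Required subsidy s = £15 per unit

At a seller price of 35, quantity supplied is -34 + 4·35 = 106.
Buyers absorb 106 only when they pay pb with 126 − 1·pb = 106, i.e. pb = 20.
s = ps − pb = 35 − 20 = 15.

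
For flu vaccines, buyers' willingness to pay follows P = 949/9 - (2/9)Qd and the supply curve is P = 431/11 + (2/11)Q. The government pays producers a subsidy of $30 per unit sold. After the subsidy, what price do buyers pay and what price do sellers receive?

Pre-subsidy: 949/9 - (2/9)Q = 431/11 + (2/11)Q gives Q* = 164 and P* = 69.
With the subsidy, sellers receive Ps = Pb + 30 for each unit, where Pb is the price buyers pay.
On the curves, Pb = 949/9 - (2/9)Q and Ps = 431/11 + (2/11)Q; the wedge Ps − Pb = 30 gives 431/11 + (2/11)Q − (949/9 - (2/9)Q) = 30, so Q' = 238.25.
Then Pb = 949/9 − (2/9)·238.25 = 52.5 and Ps = 431/11 + (2/11)·238.25 = 82.5.

Buyers pay $52.5; sellers receive $82.5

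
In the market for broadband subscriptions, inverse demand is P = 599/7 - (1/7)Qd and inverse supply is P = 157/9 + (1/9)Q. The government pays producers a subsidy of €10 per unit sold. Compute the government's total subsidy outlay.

Pre-subsidy: 599/7 - (1/7)Q = 157/9 + (1/9)Q gives Q* = 268.25 and P* = 47.25.
With the subsidy, sellers receive Ps = Pb + 10 for each unit, where Pb is the price buyers pay.
On the curves, Pb = 599/7 - (1/7)Q and Ps = 157/9 + (1/9)Q; the wedge Ps − Pb = 10 gives 157/9 + (1/9)Q − (599/7 - (1/7)Q) = 10, so Q' = 307.625.
Then Pb = 599/7 − (1/7)·307.625 = 41.625 and Ps = 157/9 + (1/9)·307.625 = 51.625.
Government outlay = subsidy × quantity = 10 × 307.625 = 3076.25.

Government cost = €3076.25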